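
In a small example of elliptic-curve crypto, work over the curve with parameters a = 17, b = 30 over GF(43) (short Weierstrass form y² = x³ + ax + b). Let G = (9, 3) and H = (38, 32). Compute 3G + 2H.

(36, 27)

First 3G:
Repeated addition: build up to 3G.
2G: tangent at (9, 3): λ = (3·9² + 17)/(2·3) ≡ 2/6. 6⁻¹ ≡ 36 (mod 43), so λ ≡ 2·36 ≡ 29.
  x = λ² - 9 - 9 = 841 - 18 ≡ 6; y = λ·(9 - 6) - 3 ≡ 41. → (6, 41)
3G: (6, 41) + (9, 3). λ = (3 - 41)/(9 - 6) ≡ 5/3 mod 43. 3⁻¹ ≡ 29 (mod 43) since 3·29 = 87 ≡ 1, so λ ≡ 16.
  x = λ² - 6 - 9 = 256 - 15 ≡ 26; y = λ·(6 - 26) - 41 ≡ 26. → (26, 26)
3G = (26, 26).
Next 2H:
Repeated addition: build up to 2H.
2H: tangent at (38, 32): λ = (3·38² + 17)/(2·32) ≡ 6/21. 21⁻¹ ≡ 41 (mod 43) since 21·41 = 861 ≡ 1, so λ ≡ 6·41 ≡ 31.
  x = λ² - 38 - 38 = 961 - 76 ≡ 25; y = λ·(38 - 25) - 32 ≡ 27. → (25, 27)
2H = (25, 27).
Finally 3G + 2H:
(26, 26) + (25, 27). λ = (27 - 26)/(25 - 26) ≡ 1/42 mod 43. 42⁻¹ ≡ 42 (mod 43), so λ ≡ 42.
  x = λ² - 26 - 25 = 1764 - 51 ≡ 36; y = λ·(26 - 36) - 26 ≡ 27. → (36, 27)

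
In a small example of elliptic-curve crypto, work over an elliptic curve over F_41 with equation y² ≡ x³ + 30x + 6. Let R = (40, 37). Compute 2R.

tangent at (40, 37): λ = (3·40² + 30)/(2·37) ≡ 33/33. 33⁻¹ ≡ 5 (mod 41), so λ ≡ 33·5 ≡ 1.
  x = λ² - 40 - 40 = 1 - 80 ≡ 3; y = λ·(40 - 3) - 37 ≡ 0. → (3, 0)

(3, 0)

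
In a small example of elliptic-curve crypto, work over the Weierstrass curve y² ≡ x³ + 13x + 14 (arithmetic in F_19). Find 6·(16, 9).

Write G = (16, 9).
Repeated addition: build up to 6G.
2G: tangent at (16, 9): λ = (3·16² + 13)/(2·9) ≡ 2/18. 18⁻¹ ≡ 18 (mod 19), so λ ≡ 2·18 ≡ 17.
  x = λ² - 16 - 16 = 289 - 32 ≡ 10; y = λ·(16 - 10) - 9 ≡ 17. → (10, 17)
3G: (10, 17) + (16, 9). λ = (9 - 17)/(16 - 10) ≡ 11/6 mod 19. 6⁻¹ ≡ 16 (mod 19) since 6·16 = 96 ≡ 1, so λ ≡ 5.
  x = λ² - 10 - 16 = 25 - 26 ≡ 18; y = λ·(10 - 18) - 17 ≡ 0. → (18, 0)
4G: (18, 0) + (16, 9). λ = (9 - 0)/(16 - 18) ≡ 9/17 mod 19. 17⁻¹ ≡ 9 (mod 19), so λ ≡ 5.
  x = λ² - 18 - 16 = 25 - 34 ≡ 10; y = λ·(18 - 10) - 0 ≡ 2. → (10, 2)
5G: (10, 2) + (16, 9). λ = (9 - 2)/(16 - 10) ≡ 7/6 mod 19. 6⁻¹ ≡ 16 (mod 19), so λ ≡ 17.
  x = λ² - 10 - 16 = 289 - 26 ≡ 16; y = λ·(10 - 16) - 2 ≡ 10. → (16, 10)
6G: (16, 10) + (16, 9): same x and y₁ ≡ -y₂, so the sum is 𝒪.

O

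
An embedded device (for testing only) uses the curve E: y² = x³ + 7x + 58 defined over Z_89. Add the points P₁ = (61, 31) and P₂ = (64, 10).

(61, 31) + (64, 10). λ = (10 - 31)/(64 - 61) ≡ 68/3 mod 89. 3⁻¹ ≡ 30 (mod 89), so λ ≡ 82.
  x = λ² - 61 - 64 = 6724 - 125 ≡ 13; y = λ·(61 - 13) - 31 ≡ 78. → (13, 78)

(13, 78)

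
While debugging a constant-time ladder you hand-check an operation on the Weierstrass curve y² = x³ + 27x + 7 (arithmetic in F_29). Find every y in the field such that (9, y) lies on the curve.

14, 15

x³ + 27x + 7 = 979 ≡ 22 (mod 29).
Square roots of 22 mod 29: 14 and 15 (since 14² = 196 ≡ 22).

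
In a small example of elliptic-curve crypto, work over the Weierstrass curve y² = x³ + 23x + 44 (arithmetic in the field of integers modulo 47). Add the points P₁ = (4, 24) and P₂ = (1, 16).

(4, 24) + (1, 16). λ = (16 - 24)/(1 - 4) ≡ 39/44 mod 47. 44⁻¹ ≡ 31 (mod 47) since 44·31 = 1364 ≡ 1, so λ ≡ 34.
  x = λ² - 4 - 1 = 1156 - 5 ≡ 23; y = λ·(4 - 23) - 24 ≡ 35. → (23, 35)

(23, 35)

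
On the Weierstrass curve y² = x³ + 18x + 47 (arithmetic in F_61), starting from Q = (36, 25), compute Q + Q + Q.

(37, 2)

Repeated addition: build up to 3Q.
2Q: tangent at (36, 25): λ = (3·36² + 18)/(2·25) ≡ 2/50. 50⁻¹ ≡ 11 (mod 61) since 50·11 = 550 ≡ 1, so λ ≡ 2·11 ≡ 22.
  x = λ² - 36 - 36 = 484 - 72 ≡ 46; y = λ·(36 - 46) - 25 ≡ 60. → (46, 60)
3Q: (46, 60) + (36, 25). λ = (25 - 60)/(36 - 46) ≡ 26/51 mod 61. 51⁻¹ ≡ 6 (mod 61), so λ ≡ 34.
  x = λ² - 46 - 36 = 1156 - 82 ≡ 37; y = λ·(46 - 37) - 60 ≡ 2. → (37, 2)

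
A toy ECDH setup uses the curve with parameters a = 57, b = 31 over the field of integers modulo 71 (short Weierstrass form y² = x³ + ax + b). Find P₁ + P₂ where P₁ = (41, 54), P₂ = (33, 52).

(37, 18)

(41, 54) + (33, 52). λ = (52 - 54)/(33 - 41) ≡ 69/63 mod 71. 63⁻¹ ≡ 62 (mod 71), so λ ≡ 18.
  x = λ² - 41 - 33 = 324 - 74 ≡ 37; y = λ·(41 - 37) - 54 ≡ 18. → (37, 18)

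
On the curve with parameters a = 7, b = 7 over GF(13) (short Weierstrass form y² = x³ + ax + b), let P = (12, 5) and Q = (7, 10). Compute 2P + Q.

(2, 4)

First 2P:
Repeated addition: build up to 2P.
2P: tangent at (12, 5): λ = (3·12² + 7)/(2·5) ≡ 10/10. 10⁻¹ ≡ 4 (mod 13) since 10·4 = 40 ≡ 1, so λ ≡ 10·4 ≡ 1.
  x = λ² - 12 - 12 = 1 - 24 ≡ 3; y = λ·(12 - 3) - 5 ≡ 4. → (3, 4)
2P = (3, 4).
Finally 2P + Q:
(3, 4) + (7, 10). λ = (10 - 4)/(7 - 3) ≡ 6/4 mod 13. 4⁻¹ ≡ 10 (mod 13) since 4·10 = 40 ≡ 1, so λ ≡ 8.
  x = λ² - 3 - 7 = 64 - 10 ≡ 2; y = λ·(3 - 2) - 4 ≡ 4. → (2, 4)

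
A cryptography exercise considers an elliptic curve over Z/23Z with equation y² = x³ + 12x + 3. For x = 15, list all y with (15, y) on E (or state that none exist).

4, 19

x³ + 12x + 3 = 3558 ≡ 16 (mod 23).
Square roots of 16 mod 23: 4 and 19 (since 4² = 16 ≡ 16).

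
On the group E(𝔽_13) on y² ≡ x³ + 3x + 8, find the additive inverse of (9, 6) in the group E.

-(9, 6) = (9, -6 mod 13) = (9, 7).

(9, 7)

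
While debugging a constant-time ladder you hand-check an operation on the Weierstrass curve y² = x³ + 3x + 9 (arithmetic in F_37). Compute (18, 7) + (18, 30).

O

The two points share x = 18 and their y-coordinates satisfy 7 + 30 ≡ 0 (mod 37), so they are inverses. Their sum is 𝒪.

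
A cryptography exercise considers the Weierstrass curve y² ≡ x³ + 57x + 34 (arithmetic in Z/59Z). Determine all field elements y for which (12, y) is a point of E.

26, 33

x³ + 57x + 34 = 2446 ≡ 27 (mod 59).
Square roots of 27 mod 59: 26 and 33 (since 26² = 676 ≡ 27).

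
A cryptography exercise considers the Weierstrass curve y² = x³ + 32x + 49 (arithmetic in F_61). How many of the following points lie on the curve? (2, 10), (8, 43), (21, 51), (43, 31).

2

(2, 10): 10² ≡ 39, rhs ≡ 60 → off.
(8, 43): 43² ≡ 19, rhs ≡ 24 → off.
(21, 51): 51² ≡ 39, rhs ≡ 39 → on.
(43, 31): 31² ≡ 46, rhs ≡ 46 → on.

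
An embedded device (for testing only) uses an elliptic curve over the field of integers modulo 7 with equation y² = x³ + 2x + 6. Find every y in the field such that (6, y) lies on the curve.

none

x³ + 2x + 6 = 234 ≡ 3 (mod 7).
3 is a non-residue mod 7; no y exists.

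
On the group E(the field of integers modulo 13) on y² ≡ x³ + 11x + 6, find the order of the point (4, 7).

11

2P: tangent at (4, 7): λ = (3·4² + 11)/(2·7) ≡ 7/1. 1⁻¹ ≡ 1 (mod 13) since 1·1 = 1 ≡ 1, so λ ≡ 7·1 ≡ 7.
  x = λ² - 4 - 4 = 49 - 8 ≡ 2; y = λ·(4 - 2) - 7 ≡ 7. → (2, 7)
3P: (2, 7) + (4, 7). λ = (7 - 7)/(4 - 2) ≡ 0/2 mod 13. 2⁻¹ ≡ 7 (mod 13), so λ ≡ 0.
  x = λ² - 2 - 4 = 0 - 6 ≡ 7; y = λ·(2 - 7) - 7 ≡ 6. → (7, 6)
4P: (7, 6) + (4, 7). λ = (7 - 6)/(4 - 7) ≡ 1/10 mod 13. 10⁻¹ ≡ 4 (mod 13) since 10·4 = 40 ≡ 1, so λ ≡ 4.
  x = λ² - 7 - 4 = 16 - 11 ≡ 5; y = λ·(7 - 5) - 6 ≡ 2. → (5, 2)
5P: (5, 2) + (4, 7). λ = (7 - 2)/(4 - 5) ≡ 5/12 mod 13. 12⁻¹ ≡ 12 (mod 13) since 12·12 = 144 ≡ 1, so λ ≡ 8.
  x = λ² - 5 - 4 = 64 - 9 ≡ 3; y = λ·(5 - 3) - 2 ≡ 1. → (3, 1)
6P: (3, 1) + (4, 7). λ = (7 - 1)/(4 - 3) ≡ 6/1 mod 13. 1⁻¹ ≡ 1 (mod 13), so λ ≡ 6.
  x = λ² - 3 - 4 = 36 - 7 ≡ 3; y = λ·(3 - 3) - 1 ≡ 12. → (3, 12)
7P: (3, 12) + (4, 7). λ = (7 - 12)/(4 - 3) ≡ 8/1 mod 13. 1⁻¹ ≡ 1 (mod 13), so λ ≡ 8.
  x = λ² - 3 - 4 = 64 - 7 ≡ 5; y = λ·(3 - 5) - 12 ≡ 11. → (5, 11)
8P: (5, 11) + (4, 7). λ = (7 - 11)/(4 - 5) ≡ 9/12 mod 13. 12⁻¹ ≡ 12 (mod 13) since 12·12 = 144 ≡ 1, so λ ≡ 4.
  x = λ² - 5 - 4 = 16 - 9 ≡ 7; y = λ·(5 - 7) - 11 ≡ 7. → (7, 7)
9P: (7, 7) + (4, 7). λ = (7 - 7)/(4 - 7) ≡ 0/10 mod 13. 10⁻¹ ≡ 4 (mod 13), so λ ≡ 0.
  x = λ² - 7 - 4 = 0 - 11 ≡ 2; y = λ·(7 - 2) - 7 ≡ 6. → (2, 6)
10P: (2, 6) + (4, 7). λ = (7 - 6)/(4 - 2) ≡ 1/2 mod 13. 2⁻¹ ≡ 7 (mod 13), so λ ≡ 7.
  x = λ² - 2 - 4 = 49 - 6 ≡ 4; y = λ·(2 - 4) - 6 ≡ 6. → (4, 6)
11P: (4, 6) + (4, 7): same x and y₁ ≡ -y₂, so the sum is O.
11P = O, so the order is 11.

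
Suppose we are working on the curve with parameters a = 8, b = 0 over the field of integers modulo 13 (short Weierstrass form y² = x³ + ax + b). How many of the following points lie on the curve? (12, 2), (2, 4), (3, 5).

2

(12, 2): 2² ≡ 4, rhs ≡ 4 → on.
(2, 4): 4² ≡ 3, rhs ≡ 11 → off.
(3, 5): 5² ≡ 12, rhs ≡ 12 → on.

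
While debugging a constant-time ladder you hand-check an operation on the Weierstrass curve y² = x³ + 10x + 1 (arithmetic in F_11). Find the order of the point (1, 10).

2P: tangent at (1, 10): λ = (3·1² + 10)/(2·10) ≡ 2/9. 9⁻¹ ≡ 5 (mod 11) since 9·5 = 45 ≡ 1, so λ ≡ 2·5 ≡ 10.
  x = λ² - 1 - 1 = 100 - 2 ≡ 10; y = λ·(1 - 10) - 10 ≡ 10. → (10, 10)
3P: (10, 10) + (1, 10). λ = (10 - 10)/(1 - 10) ≡ 0/2 mod 11. 2⁻¹ ≡ 6 (mod 11), so λ ≡ 0.
  x = λ² - 10 - 1 = 0 - 11 ≡ 0; y = λ·(10 - 0) - 10 ≡ 1. → (0, 1)
4P: (0, 1) + (1, 10). λ = (10 - 1)/(1 - 0) ≡ 9/1 mod 11. 1⁻¹ ≡ 1 (mod 11), so λ ≡ 9.
  x = λ² - 0 - 1 = 81 - 1 ≡ 3; y = λ·(0 - 3) - 1 ≡ 5. → (3, 5)
5P: (3, 5) + (1, 10). λ = (10 - 5)/(1 - 3) ≡ 5/9 mod 11. 9⁻¹ ≡ 5 (mod 11), so λ ≡ 3.
  x = λ² - 3 - 1 = 9 - 4 ≡ 5; y = λ·(3 - 5) - 5 ≡ 0. → (5, 0)
6P: (5, 0) + (1, 10). λ = (10 - 0)/(1 - 5) ≡ 10/7 mod 11. 7⁻¹ ≡ 8 (mod 11) since 7·8 = 56 ≡ 1, so λ ≡ 3.
  x = λ² - 5 - 1 = 9 - 6 ≡ 3; y = λ·(5 - 3) - 0 ≡ 6. → (3, 6)
7P: (3, 6) + (1, 10). λ = (10 - 6)/(1 - 3) ≡ 4/9 mod 11. 9⁻¹ ≡ 5 (mod 11), so λ ≡ 9.
  x = λ² - 3 - 1 = 81 - 4 ≡ 0; y = λ·(3 - 0) - 6 ≡ 10. → (0, 10)
8P: (0, 10) + (1, 10). λ = (10 - 10)/(1 - 0) ≡ 0/1 mod 11. 1⁻¹ ≡ 1 (mod 11) since 1·1 = 1 ≡ 1, so λ ≡ 0.
  x = λ² - 0 - 1 = 0 - 1 ≡ 10; y = λ·(0 - 10) - 10 ≡ 1. → (10, 1)
9P: (10, 1) + (1, 10). λ = (10 - 1)/(1 - 10) ≡ 9/2 mod 11. 2⁻¹ ≡ 6 (mod 11), so λ ≡ 10.
  x = λ² - 10 - 1 = 100 - 11 ≡ 1; y = λ·(10 - 1) - 1 ≡ 1. → (1, 1)
10P: (1, 1) + (1, 10): same x and y₁ ≡ -y₂, so the sum is the point at infinity.
10P = the point at infinity, so the order is 10.

10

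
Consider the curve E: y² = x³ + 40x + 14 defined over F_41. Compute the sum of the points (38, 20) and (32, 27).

(38, 20) + (32, 27). λ = (27 - 20)/(32 - 38) ≡ 7/35 mod 41. 35⁻¹ ≡ 34 (mod 41), so λ ≡ 33.
  x = λ² - 38 - 32 = 1089 - 70 ≡ 35; y = λ·(38 - 35) - 20 ≡ 38. → (35, 38)

(35, 38)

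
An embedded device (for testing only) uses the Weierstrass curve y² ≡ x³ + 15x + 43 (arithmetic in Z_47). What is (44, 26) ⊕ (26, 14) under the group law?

(14, 41)

(44, 26) + (26, 14). λ = (14 - 26)/(26 - 44) ≡ 35/29 mod 47. 29⁻¹ ≡ 13 (mod 47) since 29·13 = 377 ≡ 1, so λ ≡ 32.
  x = λ² - 44 - 26 = 1024 - 70 ≡ 14; y = λ·(44 - 14) - 26 ≡ 41. → (14, 41)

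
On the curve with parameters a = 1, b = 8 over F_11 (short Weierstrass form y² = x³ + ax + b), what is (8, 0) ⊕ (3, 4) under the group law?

(9, 3)

(8, 0) + (3, 4). λ = (4 - 0)/(3 - 8) ≡ 4/6 mod 11. 6⁻¹ ≡ 2 (mod 11) since 6·2 = 12 ≡ 1, so λ ≡ 8.
  x = λ² - 8 - 3 = 64 - 11 ≡ 9; y = λ·(8 - 9) - 0 ≡ 3. → (9, 3)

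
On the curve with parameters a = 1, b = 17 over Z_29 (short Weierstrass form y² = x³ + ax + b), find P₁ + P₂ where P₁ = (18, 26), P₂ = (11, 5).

(18, 26) + (11, 5). λ = (5 - 26)/(11 - 18) ≡ 8/22 mod 29. 22⁻¹ ≡ 4 (mod 29), so λ ≡ 3.
  x = λ² - 18 - 11 = 9 - 29 ≡ 9; y = λ·(18 - 9) - 26 ≡ 1. → (9, 1)

(9, 1)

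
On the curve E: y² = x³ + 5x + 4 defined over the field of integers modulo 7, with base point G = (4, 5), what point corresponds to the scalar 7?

Repeated addition: build up to 7G.
2G: tangent at (4, 5): λ = (3·4² + 5)/(2·5) ≡ 4/3. 3⁻¹ ≡ 5 (mod 7), so λ ≡ 4·5 ≡ 6.
  x = λ² - 4 - 4 = 36 - 8 ≡ 0; y = λ·(4 - 0) - 5 ≡ 5. → (0, 5)
3G: (0, 5) + (4, 5). λ = (5 - 5)/(4 - 0) ≡ 0/4 mod 7. 4⁻¹ ≡ 2 (mod 7) since 4·2 = 8 ≡ 1, so λ ≡ 0.
  x = λ² - 0 - 4 = 0 - 4 ≡ 3; y = λ·(0 - 3) - 5 ≡ 2. → (3, 2)
4G: (3, 2) + (4, 5). λ = (5 - 2)/(4 - 3) ≡ 3/1 mod 7. 1⁻¹ ≡ 1 (mod 7) since 1·1 = 1 ≡ 1, so λ ≡ 3.
  x = λ² - 3 - 4 = 9 - 7 ≡ 2; y = λ·(3 - 2) - 2 ≡ 1. → (2, 1)
5G: (2, 1) + (4, 5). λ = (5 - 1)/(4 - 2) ≡ 4/2 mod 7. 2⁻¹ ≡ 4 (mod 7) since 2·4 = 8 ≡ 1, so λ ≡ 2.
  x = λ² - 2 - 4 = 4 - 6 ≡ 5; y = λ·(2 - 5) - 1 ≡ 0. → (5, 0)
6G: (5, 0) + (4, 5). λ = (5 - 0)/(4 - 5) ≡ 5/6 mod 7. 6⁻¹ ≡ 6 (mod 7), so λ ≡ 2.
  x = λ² - 5 - 4 = 4 - 9 ≡ 2; y = λ·(5 - 2) - 0 ≡ 6. → (2, 6)
7G: (2, 6) + (4, 5). λ = (5 - 6)/(4 - 2) ≡ 6/2 mod 7. 2⁻¹ ≡ 4 (mod 7), so λ ≡ 3.
  x = λ² - 2 - 4 = 9 - 6 ≡ 3; y = λ·(2 - 3) - 6 ≡ 5. → (3, 5)

(3, 5)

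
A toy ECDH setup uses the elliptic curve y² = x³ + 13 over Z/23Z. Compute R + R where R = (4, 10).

(18, 7)

tangent at (4, 10): λ = (3·4² + 0)/(2·10) ≡ 2/20. 20⁻¹ ≡ 15 (mod 23) since 20·15 = 300 ≡ 1, so λ ≡ 2·15 ≡ 7.
  x = λ² - 4 - 4 = 49 - 8 ≡ 18; y = λ·(4 - 18) - 10 ≡ 7. → (18, 7)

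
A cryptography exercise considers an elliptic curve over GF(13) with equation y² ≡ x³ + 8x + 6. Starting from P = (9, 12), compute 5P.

Repeated addition: build up to 5P.
2P: tangent at (9, 12): λ = (3·9² + 8)/(2·12) ≡ 4/11. 11⁻¹ ≡ 6 (mod 13), so λ ≡ 4·6 ≡ 11.
  x = λ² - 9 - 9 = 121 - 18 ≡ 12; y = λ·(9 - 12) - 12 ≡ 7. → (12, 7)
3P: (12, 7) + (9, 12). λ = (12 - 7)/(9 - 12) ≡ 5/10 mod 13. 10⁻¹ ≡ 4 (mod 13) since 10·4 = 40 ≡ 1, so λ ≡ 7.
  x = λ² - 12 - 9 = 49 - 21 ≡ 2; y = λ·(12 - 2) - 7 ≡ 11. → (2, 11)
4P: (2, 11) + (9, 12). λ = (12 - 11)/(9 - 2) ≡ 1/7 mod 13. 7⁻¹ ≡ 2 (mod 13) since 7·2 = 14 ≡ 1, so λ ≡ 2.
  x = λ² - 2 - 9 = 4 - 11 ≡ 6; y = λ·(2 - 6) - 11 ≡ 7. → (6, 7)
5P: (6, 7) + (9, 12). λ = (12 - 7)/(9 - 6) ≡ 5/3 mod 13. 3⁻¹ ≡ 9 (mod 13) since 3·9 = 27 ≡ 1, so λ ≡ 6.
  x = λ² - 6 - 9 = 36 - 15 ≡ 8; y = λ·(6 - 8) - 7 ≡ 7. → (8, 7)

(8, 7)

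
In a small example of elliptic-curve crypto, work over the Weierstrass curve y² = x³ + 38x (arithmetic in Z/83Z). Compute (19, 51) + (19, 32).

O

The two points share x = 19 and their y-coordinates satisfy 51 + 32 ≡ 0 (mod 83), so they are inverses. Their sum is O.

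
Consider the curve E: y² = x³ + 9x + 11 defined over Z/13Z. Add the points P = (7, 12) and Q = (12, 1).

(3, 0)

(7, 12) + (12, 1). λ = (1 - 12)/(12 - 7) ≡ 2/5 mod 13. 5⁻¹ ≡ 8 (mod 13) since 5·8 = 40 ≡ 1, so λ ≡ 3.
  x = λ² - 7 - 12 = 9 - 19 ≡ 3; y = λ·(7 - 3) - 12 ≡ 0. → (3, 0)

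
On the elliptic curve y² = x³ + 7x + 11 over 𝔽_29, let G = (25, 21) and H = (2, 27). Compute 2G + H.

(21, 9)

First 2G:
Repeated addition: build up to 2G.
2G: tangent at (25, 21): λ = (3·25² + 7)/(2·21) ≡ 26/13. 13⁻¹ ≡ 9 (mod 29), so λ ≡ 26·9 ≡ 2.
  x = λ² - 25 - 25 = 4 - 50 ≡ 12; y = λ·(25 - 12) - 21 ≡ 5. → (12, 5)
2G = (12, 5).
Finally 2G + H:
(12, 5) + (2, 27). λ = (27 - 5)/(2 - 12) ≡ 22/19 mod 29. 19⁻¹ ≡ 26 (mod 29), so λ ≡ 21.
  x = λ² - 12 - 2 = 441 - 14 ≡ 21; y = λ·(12 - 21) - 5 ≡ 9. → (21, 9)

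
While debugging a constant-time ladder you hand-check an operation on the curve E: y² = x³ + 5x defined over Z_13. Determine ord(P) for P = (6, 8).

10

2P: tangent at (6, 8): λ = (3·6² + 5)/(2·8) ≡ 9/3. 3⁻¹ ≡ 9 (mod 13), so λ ≡ 9·9 ≡ 3.
  x = λ² - 6 - 6 = 9 - 12 ≡ 10; y = λ·(6 - 10) - 8 ≡ 6. → (10, 6)
3P: (10, 6) + (6, 8). λ = (8 - 6)/(6 - 10) ≡ 2/9 mod 13. 9⁻¹ ≡ 3 (mod 13) since 9·3 = 27 ≡ 1, so λ ≡ 6.
  x = λ² - 10 - 6 = 36 - 16 ≡ 7; y = λ·(10 - 7) - 6 ≡ 12. → (7, 12)
4P: (7, 12) + (6, 8). λ = (8 - 12)/(6 - 7) ≡ 9/12 mod 13. 12⁻¹ ≡ 12 (mod 13), so λ ≡ 4.
  x = λ² - 7 - 6 = 16 - 13 ≡ 3; y = λ·(7 - 3) - 12 ≡ 4. → (3, 4)
5P: (3, 4) + (6, 8). λ = (8 - 4)/(6 - 3) ≡ 4/3 mod 13. 3⁻¹ ≡ 9 (mod 13), so λ ≡ 10.
  x = λ² - 3 - 6 = 100 - 9 ≡ 0; y = λ·(3 - 0) - 4 ≡ 0. → (0, 0)
6P: (0, 0) + (6, 8). λ = (8 - 0)/(6 - 0) ≡ 8/6 mod 13. 6⁻¹ ≡ 11 (mod 13) since 6·11 = 66 ≡ 1, so λ ≡ 10.
  x = λ² - 0 - 6 = 100 - 6 ≡ 3; y = λ·(0 - 3) - 0 ≡ 9. → (3, 9)
7P: (3, 9) + (6, 8). λ = (8 - 9)/(6 - 3) ≡ 12/3 mod 13. 3⁻¹ ≡ 9 (mod 13) since 3·9 = 27 ≡ 1, so λ ≡ 4.
  x = λ² - 3 - 6 = 16 - 9 ≡ 7; y = λ·(3 - 7) - 9 ≡ 1. → (7, 1)
8P: (7, 1) + (6, 8). λ = (8 - 1)/(6 - 7) ≡ 7/12 mod 13. 12⁻¹ ≡ 12 (mod 13), so λ ≡ 6.
  x = λ² - 7 - 6 = 36 - 13 ≡ 10; y = λ·(7 - 10) - 1 ≡ 7. → (10, 7)
9P: (10, 7) + (6, 8). λ = (8 - 7)/(6 - 10) ≡ 1/9 mod 13. 9⁻¹ ≡ 3 (mod 13) since 9·3 = 27 ≡ 1, so λ ≡ 3.
  x = λ² - 10 - 6 = 9 - 16 ≡ 6; y = λ·(10 - 6) - 7 ≡ 5. → (6, 5)
10P: (6, 5) + (6, 8): same x and y₁ ≡ -y₂, so the sum is the point at infinity.
10P = the point at infinity, so the order is 10.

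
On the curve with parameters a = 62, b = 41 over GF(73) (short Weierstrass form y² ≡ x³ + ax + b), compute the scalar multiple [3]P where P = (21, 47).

(71, 37)

Repeated addition: build up to 3P.
2P: tangent at (21, 47): λ = (3·21² + 62)/(2·47) ≡ 71/21. 21⁻¹ ≡ 7 (mod 73), so λ ≡ 71·7 ≡ 59.
  x = λ² - 21 - 21 = 3481 - 42 ≡ 8; y = λ·(21 - 8) - 47 ≡ 63. → (8, 63)
3P: (8, 63) + (21, 47). λ = (47 - 63)/(21 - 8) ≡ 57/13 mod 73. 13⁻¹ ≡ 45 (mod 73) since 13·45 = 585 ≡ 1, so λ ≡ 10.
  x = λ² - 8 - 21 = 100 - 29 ≡ 71; y = λ·(8 - 71) - 63 ≡ 37. → (71, 37)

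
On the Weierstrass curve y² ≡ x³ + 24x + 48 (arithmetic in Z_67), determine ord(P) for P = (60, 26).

9

2P: tangent at (60, 26): λ = (3·60² + 24)/(2·26) ≡ 37/52. 52⁻¹ ≡ 58 (mod 67), so λ ≡ 37·58 ≡ 2.
  x = λ² - 60 - 60 = 4 - 120 ≡ 18; y = λ·(60 - 18) - 26 ≡ 58. → (18, 58)
3P: (18, 58) + (60, 26). λ = (26 - 58)/(60 - 18) ≡ 35/42 mod 67. 42⁻¹ ≡ 8 (mod 67), so λ ≡ 12.
  x = λ² - 18 - 60 = 144 - 78 ≡ 66; y = λ·(18 - 66) - 58 ≡ 36. → (66, 36)
4P: (66, 36) + (60, 26). λ = (26 - 36)/(60 - 66) ≡ 57/61 mod 67. 61⁻¹ ≡ 11 (mod 67), so λ ≡ 24.
  x = λ² - 66 - 60 = 576 - 126 ≡ 48; y = λ·(66 - 48) - 36 ≡ 61. → (48, 61)
5P: (48, 61) + (60, 26). λ = (26 - 61)/(60 - 48) ≡ 32/12 mod 67. 12⁻¹ ≡ 28 (mod 67), so λ ≡ 25.
  x = λ² - 48 - 60 = 625 - 108 ≡ 48; y = λ·(48 - 48) - 61 ≡ 6. → (48, 6)
6P: (48, 6) + (60, 26). λ = (26 - 6)/(60 - 48) ≡ 20/12 mod 67. 12⁻¹ ≡ 28 (mod 67) since 12·28 = 336 ≡ 1, so λ ≡ 24.
  x = λ² - 48 - 60 = 576 - 108 ≡ 66; y = λ·(48 - 66) - 6 ≡ 31. → (66, 31)
7P: (66, 31) + (60, 26). λ = (26 - 31)/(60 - 66) ≡ 62/61 mod 67. 61⁻¹ ≡ 11 (mod 67), so λ ≡ 12.
  x = λ² - 66 - 60 = 144 - 126 ≡ 18; y = λ·(66 - 18) - 31 ≡ 9. → (18, 9)
8P: (18, 9) + (60, 26). λ = (26 - 9)/(60 - 18) ≡ 17/42 mod 67. 42⁻¹ ≡ 8 (mod 67), so λ ≡ 2.
  x = λ² - 18 - 60 = 4 - 78 ≡ 60; y = λ·(18 - 60) - 9 ≡ 41. → (60, 41)
9P: (60, 41) + (60, 26): same x and y₁ ≡ -y₂, so the sum is O.
9P = O, so the order is 9.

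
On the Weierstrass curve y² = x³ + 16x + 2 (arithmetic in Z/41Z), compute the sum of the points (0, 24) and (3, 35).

(15, 3)

(0, 24) + (3, 35). λ = (35 - 24)/(3 - 0) ≡ 11/3 mod 41. 3⁻¹ ≡ 14 (mod 41), so λ ≡ 31.
  x = λ² - 0 - 3 = 961 - 3 ≡ 15; y = λ·(0 - 15) - 24 ≡ 3. → (15, 3)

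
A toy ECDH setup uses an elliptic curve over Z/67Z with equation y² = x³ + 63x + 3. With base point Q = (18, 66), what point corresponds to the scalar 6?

(11, 33)

Double-and-add on 6 = (110)₂. Start with Q = (18, 66) for the leading 1-bit.
double: tangent at (18, 66): λ = (3·18² + 63)/(2·66) ≡ 30/65. 65⁻¹ ≡ 33 (mod 67), so λ ≡ 30·33 ≡ 52.
  x = λ² - 18 - 18 = 2704 - 36 ≡ 55; y = λ·(18 - 55) - 66 ≡ 20. → (55, 20)
add Q: (55, 20) + (18, 66). λ = (66 - 20)/(18 - 55) ≡ 46/30 mod 67. 30⁻¹ ≡ 38 (mod 67), so λ ≡ 6.
  x = λ² - 55 - 18 = 36 - 73 ≡ 30; y = λ·(55 - 30) - 20 ≡ 63. → (30, 63)
double: tangent at (30, 63): λ = (3·30² + 63)/(2·63) ≡ 16/59. 59⁻¹ ≡ 25 (mod 67), so λ ≡ 16·25 ≡ 65.
  x = λ² - 30 - 30 = 4225 - 60 ≡ 11; y = λ·(30 - 11) - 63 ≡ 33. → (11, 33)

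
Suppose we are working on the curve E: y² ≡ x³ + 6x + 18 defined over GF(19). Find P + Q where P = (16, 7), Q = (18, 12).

(15, 5)

(16, 7) + (18, 12). λ = (12 - 7)/(18 - 16) ≡ 5/2 mod 19. 2⁻¹ ≡ 10 (mod 19), so λ ≡ 12.
  x = λ² - 16 - 18 = 144 - 34 ≡ 15; y = λ·(16 - 15) - 7 ≡ 5. → (15, 5)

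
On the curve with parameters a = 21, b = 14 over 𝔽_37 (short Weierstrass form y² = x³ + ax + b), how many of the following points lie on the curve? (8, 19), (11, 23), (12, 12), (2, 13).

2

(8, 19): 19² ≡ 28, rhs ≡ 28 → on.
(11, 23): 23² ≡ 11, rhs ≡ 22 → off.
(12, 12): 12² ≡ 33, rhs ≡ 33 → on.
(2, 13): 13² ≡ 21, rhs ≡ 27 → off.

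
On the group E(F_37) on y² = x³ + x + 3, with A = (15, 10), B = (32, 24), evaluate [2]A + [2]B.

(6, 22)

First 2A:
Repeated addition: build up to 2A.
2A: tangent at (15, 10): λ = (3·15² + 1)/(2·10) ≡ 10/20. 20⁻¹ ≡ 13 (mod 37), so λ ≡ 10·13 ≡ 19.
  x = λ² - 15 - 15 = 361 - 30 ≡ 35; y = λ·(15 - 35) - 10 ≡ 17. → (35, 17)
2A = (35, 17).
Next 2B:
Repeated addition: build up to 2B.
2B: tangent at (32, 24): λ = (3·32² + 1)/(2·24) ≡ 2/11. 11⁻¹ ≡ 27 (mod 37), so λ ≡ 2·27 ≡ 17.
  x = λ² - 32 - 32 = 289 - 64 ≡ 3; y = λ·(32 - 3) - 24 ≡ 25. → (3, 25)
2B = (3, 25).
Finally 2A + 2B:
(35, 17) + (3, 25). λ = (25 - 17)/(3 - 35) ≡ 8/5 mod 37. 5⁻¹ ≡ 15 (mod 37), so λ ≡ 9.
  x = λ² - 35 - 3 = 81 - 38 ≡ 6; y = λ·(35 - 6) - 17 ≡ 22. → (6, 22)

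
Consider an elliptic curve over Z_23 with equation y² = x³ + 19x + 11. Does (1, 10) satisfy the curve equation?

yes

y² = 10² ≡ 8; x³ + 19x + 11 = 31 ≡ 8 (mod 23). 8 = 8.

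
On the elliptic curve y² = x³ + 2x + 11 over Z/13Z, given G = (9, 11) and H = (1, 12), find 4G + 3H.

First 4G:
Double-and-add on 4 = (100)₂. Start with G = (9, 11) for the leading 1-bit.
double: tangent at (9, 11): λ = (3·9² + 2)/(2·11) ≡ 11/9. 9⁻¹ ≡ 3 (mod 13), so λ ≡ 11·3 ≡ 7.
  x = λ² - 9 - 9 = 49 - 18 ≡ 5; y = λ·(9 - 5) - 11 ≡ 4. → (5, 4)
double: tangent at (5, 4): λ = (3·5² + 2)/(2·4) ≡ 12/8. 8⁻¹ ≡ 5 (mod 13), so λ ≡ 12·5 ≡ 8.
  x = λ² - 5 - 5 = 64 - 10 ≡ 2; y = λ·(5 - 2) - 4 ≡ 7. → (2, 7)
4G = (2, 7).
Next 3H:
Repeated addition: build up to 3H.
2H: tangent at (1, 12): λ = (3·1² + 2)/(2·12) ≡ 5/11. 11⁻¹ ≡ 6 (mod 13), so λ ≡ 5·6 ≡ 4.
  x = λ² - 1 - 1 = 16 - 2 ≡ 1; y = λ·(1 - 1) - 12 ≡ 1. → (1, 1)
3H: (1, 1) + (1, 12): same x and y₁ ≡ -y₂, so the sum is ∞.
3H = ∞.
Finally 4G + 3H:
(2, 7) + ∞ = (2, 7) (identity).

(2, 7)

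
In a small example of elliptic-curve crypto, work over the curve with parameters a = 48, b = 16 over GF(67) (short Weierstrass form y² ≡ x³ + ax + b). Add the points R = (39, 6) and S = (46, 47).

(4, 65)

(39, 6) + (46, 47). λ = (47 - 6)/(46 - 39) ≡ 41/7 mod 67. 7⁻¹ ≡ 48 (mod 67), so λ ≡ 25.
  x = λ² - 39 - 46 = 625 - 85 ≡ 4; y = λ·(39 - 4) - 6 ≡ 65. → (4, 65)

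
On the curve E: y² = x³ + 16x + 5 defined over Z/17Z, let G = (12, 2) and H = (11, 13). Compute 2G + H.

First 2G:
Repeated addition: build up to 2G.
2G: tangent at (12, 2): λ = (3·12² + 16)/(2·2) ≡ 6/4. 4⁻¹ ≡ 13 (mod 17), so λ ≡ 6·13 ≡ 10.
  x = λ² - 12 - 12 = 100 - 24 ≡ 8; y = λ·(12 - 8) - 2 ≡ 4. → (8, 4)
2G = (8, 4).
Finally 2G + H:
(8, 4) + (11, 13). λ = (13 - 4)/(11 - 8) ≡ 9/3 mod 17. 3⁻¹ ≡ 6 (mod 17), so λ ≡ 3.
  x = λ² - 8 - 11 = 9 - 19 ≡ 7; y = λ·(8 - 7) - 4 ≡ 16. → (7, 16)

(7, 16)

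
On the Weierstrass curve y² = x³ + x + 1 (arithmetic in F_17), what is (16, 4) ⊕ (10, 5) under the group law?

(0, 16)

(16, 4) + (10, 5). λ = (5 - 4)/(10 - 16) ≡ 1/11 mod 17. 11⁻¹ ≡ 14 (mod 17) since 11·14 = 154 ≡ 1, so λ ≡ 14.
  x = λ² - 16 - 10 = 196 - 26 ≡ 0; y = λ·(16 - 0) - 4 ≡ 16. → (0, 16)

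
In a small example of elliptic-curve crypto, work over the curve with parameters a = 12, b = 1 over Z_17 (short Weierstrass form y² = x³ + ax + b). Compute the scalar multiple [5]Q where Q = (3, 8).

Repeated addition: build up to 5Q.
2Q: tangent at (3, 8): λ = (3·3² + 12)/(2·8) ≡ 5/16. 16⁻¹ ≡ 16 (mod 17), so λ ≡ 5·16 ≡ 12.
  x = λ² - 3 - 3 = 144 - 6 ≡ 2; y = λ·(3 - 2) - 8 ≡ 4. → (2, 4)
3Q: (2, 4) + (3, 8). λ = (8 - 4)/(3 - 2) ≡ 4/1 mod 17. 1⁻¹ ≡ 1 (mod 17), so λ ≡ 4.
  x = λ² - 2 - 3 = 16 - 5 ≡ 11; y = λ·(2 - 11) - 4 ≡ 11. → (11, 11)
4Q: (11, 11) + (3, 8). λ = (8 - 11)/(3 - 11) ≡ 14/9 mod 17. 9⁻¹ ≡ 2 (mod 17) since 9·2 = 18 ≡ 1, so λ ≡ 11.
  x = λ² - 11 - 3 = 121 - 14 ≡ 5; y = λ·(11 - 5) - 11 ≡ 4. → (5, 4)
5Q: (5, 4) + (3, 8). λ = (8 - 4)/(3 - 5) ≡ 4/15 mod 17. 15⁻¹ ≡ 8 (mod 17) since 15·8 = 120 ≡ 1, so λ ≡ 15.
  x = λ² - 5 - 3 = 225 - 8 ≡ 13; y = λ·(5 - 13) - 4 ≡ 12. → (13, 12)

(13, 12)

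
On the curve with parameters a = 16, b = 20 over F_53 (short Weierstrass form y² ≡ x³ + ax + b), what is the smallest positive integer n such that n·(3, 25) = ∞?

2P: tangent at (3, 25): λ = (3·3² + 16)/(2·25) ≡ 43/50. 50⁻¹ ≡ 35 (mod 53) since 50·35 = 1750 ≡ 1, so λ ≡ 43·35 ≡ 21.
  x = λ² - 3 - 3 = 441 - 6 ≡ 11; y = λ·(3 - 11) - 25 ≡ 19. → (11, 19)
3P: (11, 19) + (3, 25). λ = (25 - 19)/(3 - 11) ≡ 6/45 mod 53. 45⁻¹ ≡ 33 (mod 53), so λ ≡ 39.
  x = λ² - 11 - 3 = 1521 - 14 ≡ 23; y = λ·(11 - 23) - 19 ≡ 43. → (23, 43)
4P: (23, 43) + (3, 25). λ = (25 - 43)/(3 - 23) ≡ 35/33 mod 53. 33⁻¹ ≡ 45 (mod 53), so λ ≡ 38.
  x = λ² - 23 - 3 = 1444 - 26 ≡ 40; y = λ·(23 - 40) - 43 ≡ 0. → (40, 0)
5P: (40, 0) + (3, 25). λ = (25 - 0)/(3 - 40) ≡ 25/16 mod 53. 16⁻¹ ≡ 10 (mod 53) since 16·10 = 160 ≡ 1, so λ ≡ 38.
  x = λ² - 40 - 3 = 1444 - 43 ≡ 23; y = λ·(40 - 23) - 0 ≡ 10. → (23, 10)
6P: (23, 10) + (3, 25). λ = (25 - 10)/(3 - 23) ≡ 15/33 mod 53. 33⁻¹ ≡ 45 (mod 53), so λ ≡ 39.
  x = λ² - 23 - 3 = 1521 - 26 ≡ 11; y = λ·(23 - 11) - 10 ≡ 34. → (11, 34)
7P: (11, 34) + (3, 25). λ = (25 - 34)/(3 - 11) ≡ 44/45 mod 53. 45⁻¹ ≡ 33 (mod 53), so λ ≡ 21.
  x = λ² - 11 - 3 = 441 - 14 ≡ 3; y = λ·(11 - 3) - 34 ≡ 28. → (3, 28)
8P: (3, 28) + (3, 25): same x and y₁ ≡ -y₂, so the sum is ∞.
8P = ∞, so the order is 8.

8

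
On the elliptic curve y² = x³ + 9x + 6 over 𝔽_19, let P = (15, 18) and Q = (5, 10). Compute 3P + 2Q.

First 3P:
Repeated addition: build up to 3P.
2P: tangent at (15, 18): λ = (3·15² + 9)/(2·18) ≡ 0/17. 17⁻¹ ≡ 9 (mod 19), so λ ≡ 0·9 ≡ 0.
  x = λ² - 15 - 15 = 0 - 30 ≡ 8; y = λ·(15 - 8) - 18 ≡ 1. → (8, 1)
3P: (8, 1) + (15, 18). λ = (18 - 1)/(15 - 8) ≡ 17/7 mod 19. 7⁻¹ ≡ 11 (mod 19), so λ ≡ 16.
  x = λ² - 8 - 15 = 256 - 23 ≡ 5; y = λ·(8 - 5) - 1 ≡ 9. → (5, 9)
3P = (5, 9).
Next 2Q:
Repeated addition: build up to 2Q.
2Q: tangent at (5, 10): λ = (3·5² + 9)/(2·10) ≡ 8/1. 1⁻¹ ≡ 1 (mod 19) since 1·1 = 1 ≡ 1, so λ ≡ 8·1 ≡ 8.
  x = λ² - 5 - 5 = 64 - 10 ≡ 16; y = λ·(5 - 16) - 10 ≡ 16. → (16, 16)
2Q = (16, 16).
Finally 3P + 2Q:
(5, 9) + (16, 16). λ = (16 - 9)/(16 - 5) ≡ 7/11 mod 19. 11⁻¹ ≡ 7 (mod 19) since 11·7 = 77 ≡ 1, so λ ≡ 11.
  x = λ² - 5 - 16 = 121 - 21 ≡ 5; y = λ·(5 - 5) - 9 ≡ 10. → (5, 10)

(5, 10)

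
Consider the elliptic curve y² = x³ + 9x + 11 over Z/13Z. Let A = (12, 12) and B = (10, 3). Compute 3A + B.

(10, 3)

First 3A:
Repeated addition: build up to 3A.
2A: tangent at (12, 12): λ = (3·12² + 9)/(2·12) ≡ 12/11. 11⁻¹ ≡ 6 (mod 13), so λ ≡ 12·6 ≡ 7.
  x = λ² - 12 - 12 = 49 - 24 ≡ 12; y = λ·(12 - 12) - 12 ≡ 1. → (12, 1)
3A: (12, 1) + (12, 12): same x and y₁ ≡ -y₂, so the sum is O.
3A = O.
Finally 3A + B:
O + (10, 3) = (10, 3) (identity).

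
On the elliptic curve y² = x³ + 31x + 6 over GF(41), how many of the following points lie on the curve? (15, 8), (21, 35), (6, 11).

1

(15, 8): 8² ≡ 23, rhs ≡ 33 → off.
(21, 35): 35² ≡ 36, rhs ≡ 37 → off.
(6, 11): 11² ≡ 39, rhs ≡ 39 → on.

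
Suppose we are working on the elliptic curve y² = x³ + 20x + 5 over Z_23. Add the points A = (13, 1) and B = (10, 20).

(13, 1) + (10, 20). λ = (20 - 1)/(10 - 13) ≡ 19/20 mod 23. 20⁻¹ ≡ 15 (mod 23), so λ ≡ 9.
  x = λ² - 13 - 10 = 81 - 23 ≡ 12; y = λ·(13 - 12) - 1 ≡ 8. → (12, 8)

(12, 8)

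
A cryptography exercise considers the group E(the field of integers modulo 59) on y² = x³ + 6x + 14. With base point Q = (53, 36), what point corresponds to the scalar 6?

(7, 35)

Repeated addition: build up to 6Q.
2Q: tangent at (53, 36): λ = (3·53² + 6)/(2·36) ≡ 55/13. 13⁻¹ ≡ 50 (mod 59) since 13·50 = 650 ≡ 1, so λ ≡ 55·50 ≡ 36.
  x = λ² - 53 - 53 = 1296 - 106 ≡ 10; y = λ·(53 - 10) - 36 ≡ 37. → (10, 37)
3Q: (10, 37) + (53, 36). λ = (36 - 37)/(53 - 10) ≡ 58/43 mod 59. 43⁻¹ ≡ 11 (mod 59), so λ ≡ 48.
  x = λ² - 10 - 53 = 2304 - 63 ≡ 58; y = λ·(10 - 58) - 37 ≡ 19. → (58, 19)
4Q: (58, 19) + (53, 36). λ = (36 - 19)/(53 - 58) ≡ 17/54 mod 59. 54⁻¹ ≡ 47 (mod 59), so λ ≡ 32.
  x = λ² - 58 - 53 = 1024 - 111 ≡ 28; y = λ·(58 - 28) - 19 ≡ 56. → (28, 56)
5Q: (28, 56) + (53, 36). λ = (36 - 56)/(53 - 28) ≡ 39/25 mod 59. 25⁻¹ ≡ 26 (mod 59), so λ ≡ 11.
  x = λ² - 28 - 53 = 121 - 81 ≡ 40; y = λ·(28 - 40) - 56 ≡ 48. → (40, 48)
6Q: (40, 48) + (53, 36). λ = (36 - 48)/(53 - 40) ≡ 47/13 mod 59. 13⁻¹ ≡ 50 (mod 59), so λ ≡ 49.
  x = λ² - 40 - 53 = 2401 - 93 ≡ 7; y = λ·(40 - 7) - 48 ≡ 35. → (7, 35)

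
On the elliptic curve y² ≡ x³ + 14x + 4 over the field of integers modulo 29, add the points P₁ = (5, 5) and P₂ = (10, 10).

(15, 14)

(5, 5) + (10, 10). λ = (10 - 5)/(10 - 5) ≡ 5/5 mod 29. 5⁻¹ ≡ 6 (mod 29) since 5·6 = 30 ≡ 1, so λ ≡ 1.
  x = λ² - 5 - 10 = 1 - 15 ≡ 15; y = λ·(5 - 15) - 5 ≡ 14. → (15, 14)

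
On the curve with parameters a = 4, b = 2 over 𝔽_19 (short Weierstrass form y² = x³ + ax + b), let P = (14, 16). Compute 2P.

tangent at (14, 16): λ = (3·14² + 4)/(2·16) ≡ 3/13. 13⁻¹ ≡ 3 (mod 19) since 13·3 = 39 ≡ 1, so λ ≡ 3·3 ≡ 9.
  x = λ² - 14 - 14 = 81 - 28 ≡ 15; y = λ·(14 - 15) - 16 ≡ 13. → (15, 13)

(15, 13)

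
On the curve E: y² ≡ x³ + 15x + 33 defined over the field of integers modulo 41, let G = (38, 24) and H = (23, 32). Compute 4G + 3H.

(20, 25)

First 4G:
Repeated addition: build up to 4G.
2G: tangent at (38, 24): λ = (3·38² + 15)/(2·24) ≡ 1/7. 7⁻¹ ≡ 6 (mod 41) since 7·6 = 42 ≡ 1, so λ ≡ 1·6 ≡ 6.
  x = λ² - 38 - 38 = 36 - 76 ≡ 1; y = λ·(38 - 1) - 24 ≡ 34. → (1, 34)
3G: (1, 34) + (38, 24). λ = (24 - 34)/(38 - 1) ≡ 31/37 mod 41. 37⁻¹ ≡ 10 (mod 41) since 37·10 = 370 ≡ 1, so λ ≡ 23.
  x = λ² - 1 - 38 = 529 - 39 ≡ 39; y = λ·(1 - 39) - 34 ≡ 35. → (39, 35)
4G: (39, 35) + (38, 24). λ = (24 - 35)/(38 - 39) ≡ 30/40 mod 41. 40⁻¹ ≡ 40 (mod 41), so λ ≡ 11.
  x = λ² - 39 - 38 = 121 - 77 ≡ 3; y = λ·(39 - 3) - 35 ≡ 33. → (3, 33)
4G = (3, 33).
Next 3H:
Repeated addition: build up to 3H.
2H: tangent at (23, 32): λ = (3·23² + 15)/(2·32) ≡ 3/23. 23⁻¹ ≡ 25 (mod 41), so λ ≡ 3·25 ≡ 34.
  x = λ² - 23 - 23 = 1156 - 46 ≡ 3; y = λ·(23 - 3) - 32 ≡ 33. → (3, 33)
3H: (3, 33) + (23, 32). λ = (32 - 33)/(23 - 3) ≡ 40/20 mod 41. 20⁻¹ ≡ 39 (mod 41) since 20·39 = 780 ≡ 1, so λ ≡ 2.
  x = λ² - 3 - 23 = 4 - 26 ≡ 19; y = λ·(3 - 19) - 33 ≡ 17. → (19, 17)
3H = (19, 17).
Finally 4G + 3H:
(3, 33) + (19, 17). λ = (17 - 33)/(19 - 3) ≡ 25/16 mod 41. 16⁻¹ ≡ 18 (mod 41) since 16·18 = 288 ≡ 1, so λ ≡ 40.
  x = λ² - 3 - 19 = 1600 - 22 ≡ 20; y = λ·(3 - 20) - 33 ≡ 25. → (20, 25)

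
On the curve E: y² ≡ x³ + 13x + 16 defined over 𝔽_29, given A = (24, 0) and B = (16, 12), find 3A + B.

(13, 27)

First 3A:
Repeated addition: build up to 3A.
2A: (24, 0) + (24, 0): same x and y₁ ≡ -y₂, so the sum is ∞.
3A: ∞ + (24, 0) = (24, 0) (identity).
3A = (24, 0).
Finally 3A + B:
(24, 0) + (16, 12). λ = (12 - 0)/(16 - 24) ≡ 12/21 mod 29. 21⁻¹ ≡ 18 (mod 29) since 21·18 = 378 ≡ 1, so λ ≡ 13.
  x = λ² - 24 - 16 = 169 - 40 ≡ 13; y = λ·(24 - 13) - 0 ≡ 27. → (13, 27)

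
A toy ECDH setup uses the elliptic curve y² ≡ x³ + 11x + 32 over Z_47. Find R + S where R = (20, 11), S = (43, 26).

(38, 12)

(20, 11) + (43, 26). λ = (26 - 11)/(43 - 20) ≡ 15/23 mod 47. 23⁻¹ ≡ 45 (mod 47), so λ ≡ 17.
  x = λ² - 20 - 43 = 289 - 63 ≡ 38; y = λ·(20 - 38) - 11 ≡ 12. → (38, 12)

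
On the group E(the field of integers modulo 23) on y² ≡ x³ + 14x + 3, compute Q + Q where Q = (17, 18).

(21, 17)

tangent at (17, 18): λ = (3·17² + 14)/(2·18) ≡ 7/13. 13⁻¹ ≡ 16 (mod 23) since 13·16 = 208 ≡ 1, so λ ≡ 7·16 ≡ 20.
  x = λ² - 17 - 17 = 400 - 34 ≡ 21; y = λ·(17 - 21) - 18 ≡ 17. → (21, 17)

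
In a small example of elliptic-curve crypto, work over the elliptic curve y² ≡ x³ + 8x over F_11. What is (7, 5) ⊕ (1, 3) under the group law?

(7, 5) + (1, 3). λ = (3 - 5)/(1 - 7) ≡ 9/5 mod 11. 5⁻¹ ≡ 9 (mod 11), so λ ≡ 4.
  x = λ² - 7 - 1 = 16 - 8 ≡ 8; y = λ·(7 - 8) - 5 ≡ 2. → (8, 2)

(8, 2)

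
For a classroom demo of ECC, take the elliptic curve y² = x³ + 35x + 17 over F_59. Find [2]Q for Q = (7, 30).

tangent at (7, 30): λ = (3·7² + 35)/(2·30) ≡ 5/1. 1⁻¹ ≡ 1 (mod 59), so λ ≡ 5·1 ≡ 5.
  x = λ² - 7 - 7 = 25 - 14 ≡ 11; y = λ·(7 - 11) - 30 ≡ 9. → (11, 9)

(11, 9)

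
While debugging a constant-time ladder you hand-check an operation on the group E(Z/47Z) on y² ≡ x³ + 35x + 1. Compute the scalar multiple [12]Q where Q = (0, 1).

(2, 28)

Double-and-add on 12 = (1100)₂. Start with Q = (0, 1) for the leading 1-bit.
double: tangent at (0, 1): λ = (3·0² + 35)/(2·1) ≡ 35/2. 2⁻¹ ≡ 24 (mod 47) since 2·24 = 48 ≡ 1, so λ ≡ 35·24 ≡ 41.
  x = λ² - 0 - 0 = 1681 - 0 ≡ 36; y = λ·(0 - 36) - 1 ≡ 27. → (36, 27)
add Q: (36, 27) + (0, 1). λ = (1 - 27)/(0 - 36) ≡ 21/11 mod 47. 11⁻¹ ≡ 30 (mod 47), so λ ≡ 19.
  x = λ² - 36 - 0 = 361 - 36 ≡ 43; y = λ·(36 - 43) - 27 ≡ 28. → (43, 28)
double: tangent at (43, 28): λ = (3·43² + 35)/(2·28) ≡ 36/9. 9⁻¹ ≡ 21 (mod 47), so λ ≡ 36·21 ≡ 4.
  x = λ² - 43 - 43 = 16 - 86 ≡ 24; y = λ·(43 - 24) - 28 ≡ 1. → (24, 1)
double: tangent at (24, 1): λ = (3·24² + 35)/(2·1) ≡ 24/2. 2⁻¹ ≡ 24 (mod 47), so λ ≡ 24·24 ≡ 12.
  x = λ² - 24 - 24 = 144 - 48 ≡ 2; y = λ·(24 - 2) - 1 ≡ 28. → (2, 28)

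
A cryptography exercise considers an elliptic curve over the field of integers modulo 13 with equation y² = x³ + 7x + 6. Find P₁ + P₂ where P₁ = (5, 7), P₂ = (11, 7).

(10, 6)

(5, 7) + (11, 7). λ = (7 - 7)/(11 - 5) ≡ 0/6 mod 13. 6⁻¹ ≡ 11 (mod 13) since 6·11 = 66 ≡ 1, so λ ≡ 0.
  x = λ² - 5 - 11 = 0 - 16 ≡ 10; y = λ·(5 - 10) - 7 ≡ 6. → (10, 6)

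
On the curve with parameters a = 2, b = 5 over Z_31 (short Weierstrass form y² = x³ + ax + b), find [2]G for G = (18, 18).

(3, 21)

tangent at (18, 18): λ = (3·18² + 2)/(2·18) ≡ 13/5. 5⁻¹ ≡ 25 (mod 31), so λ ≡ 13·25 ≡ 15.
  x = λ² - 18 - 18 = 225 - 36 ≡ 3; y = λ·(18 - 3) - 18 ≡ 21. → (3, 21)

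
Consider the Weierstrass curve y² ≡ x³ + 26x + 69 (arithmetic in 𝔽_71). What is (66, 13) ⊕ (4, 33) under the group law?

(66, 13) + (4, 33). λ = (33 - 13)/(4 - 66) ≡ 20/9 mod 71. 9⁻¹ ≡ 8 (mod 71) since 9·8 = 72 ≡ 1, so λ ≡ 18.
  x = λ² - 66 - 4 = 324 - 70 ≡ 41; y = λ·(66 - 41) - 13 ≡ 11. → (41, 11)

(41, 11)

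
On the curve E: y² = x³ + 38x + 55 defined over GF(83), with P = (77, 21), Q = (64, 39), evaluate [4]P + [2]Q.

First 4P:
Repeated addition: build up to 4P.
2P: tangent at (77, 21): λ = (3·77² + 38)/(2·21) ≡ 63/42. 42⁻¹ ≡ 2 (mod 83), so λ ≡ 63·2 ≡ 43.
  x = λ² - 77 - 77 = 1849 - 154 ≡ 35; y = λ·(77 - 35) - 21 ≡ 42. → (35, 42)
3P: (35, 42) + (77, 21). λ = (21 - 42)/(77 - 35) ≡ 62/42 mod 83. 42⁻¹ ≡ 2 (mod 83) since 42·2 = 84 ≡ 1, so λ ≡ 41.
  x = λ² - 35 - 77 = 1681 - 112 ≡ 75; y = λ·(35 - 75) - 42 ≡ 61. → (75, 61)
4P: (75, 61) + (77, 21). λ = (21 - 61)/(77 - 75) ≡ 43/2 mod 83. 2⁻¹ ≡ 42 (mod 83), so λ ≡ 63.
  x = λ² - 75 - 77 = 3969 - 152 ≡ 82; y = λ·(75 - 82) - 61 ≡ 79. → (82, 79)
4P = (82, 79).
Next 2Q:
Repeated addition: build up to 2Q.
2Q: tangent at (64, 39): λ = (3·64² + 38)/(2·39) ≡ 42/78. 78⁻¹ ≡ 33 (mod 83), so λ ≡ 42·33 ≡ 58.
  x = λ² - 64 - 64 = 3364 - 128 ≡ 82; y = λ·(64 - 82) - 39 ≡ 79. → (82, 79)
2Q = (82, 79).
Finally 4P + 2Q:
tangent at (82, 79): λ = (3·82² + 38)/(2·79) ≡ 41/75. 75⁻¹ ≡ 31 (mod 83), so λ ≡ 41·31 ≡ 26.
  x = λ² - 82 - 82 = 676 - 164 ≡ 14; y = λ·(82 - 14) - 79 ≡ 29. → (14, 29)

(14, 29)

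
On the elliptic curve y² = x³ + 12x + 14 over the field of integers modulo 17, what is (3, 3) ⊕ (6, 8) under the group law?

(7, 13)

(3, 3) + (6, 8). λ = (8 - 3)/(6 - 3) ≡ 5/3 mod 17. 3⁻¹ ≡ 6 (mod 17) since 3·6 = 18 ≡ 1, so λ ≡ 13.
  x = λ² - 3 - 6 = 169 - 9 ≡ 7; y = λ·(3 - 7) - 3 ≡ 13. → (7, 13)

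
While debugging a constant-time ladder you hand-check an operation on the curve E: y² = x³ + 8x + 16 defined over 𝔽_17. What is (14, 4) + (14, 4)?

(10, 5)

tangent at (14, 4): λ = (3·14² + 8)/(2·4) ≡ 1/8. 8⁻¹ ≡ 15 (mod 17), so λ ≡ 1·15 ≡ 15.
  x = λ² - 14 - 14 = 225 - 28 ≡ 10; y = λ·(14 - 10) - 4 ≡ 5. → (10, 5)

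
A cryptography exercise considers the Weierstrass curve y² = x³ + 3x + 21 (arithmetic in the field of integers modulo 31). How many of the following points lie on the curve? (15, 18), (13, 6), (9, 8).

(15, 18): 18² ≡ 14, rhs ≡ 0 → off.
(13, 6): 6² ≡ 5, rhs ≡ 25 → off.
(9, 8): 8² ≡ 2, rhs ≡ 2 → on.

1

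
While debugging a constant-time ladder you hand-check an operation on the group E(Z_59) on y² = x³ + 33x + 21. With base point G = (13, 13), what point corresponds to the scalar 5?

Double-and-add on 5 = (101)₂. Start with G = (13, 13) for the leading 1-bit.
double: tangent at (13, 13): λ = (3·13² + 33)/(2·13) ≡ 9/26. 26⁻¹ ≡ 25 (mod 59) since 26·25 = 650 ≡ 1, so λ ≡ 9·25 ≡ 48.
  x = λ² - 13 - 13 = 2304 - 26 ≡ 36; y = λ·(13 - 36) - 13 ≡ 4. → (36, 4)
double: tangent at (36, 4): λ = (3·36² + 33)/(2·4) ≡ 27/8. 8⁻¹ ≡ 37 (mod 59) since 8·37 = 296 ≡ 1, so λ ≡ 27·37 ≡ 55.
  x = λ² - 36 - 36 = 3025 - 72 ≡ 3; y = λ·(36 - 3) - 4 ≡ 41. → (3, 41)
add G: (3, 41) + (13, 13). λ = (13 - 41)/(13 - 3) ≡ 31/10 mod 59. 10⁻¹ ≡ 6 (mod 59), so λ ≡ 9.
  x = λ² - 3 - 13 = 81 - 16 ≡ 6; y = λ·(3 - 6) - 41 ≡ 50. → (6, 50)

(6, 50)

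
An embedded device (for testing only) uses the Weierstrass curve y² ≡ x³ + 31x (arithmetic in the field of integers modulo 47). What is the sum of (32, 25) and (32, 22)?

The two points share x = 32 and their y-coordinates satisfy 25 + 22 ≡ 0 (mod 47), so they are inverses. Their sum is ∞.

O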